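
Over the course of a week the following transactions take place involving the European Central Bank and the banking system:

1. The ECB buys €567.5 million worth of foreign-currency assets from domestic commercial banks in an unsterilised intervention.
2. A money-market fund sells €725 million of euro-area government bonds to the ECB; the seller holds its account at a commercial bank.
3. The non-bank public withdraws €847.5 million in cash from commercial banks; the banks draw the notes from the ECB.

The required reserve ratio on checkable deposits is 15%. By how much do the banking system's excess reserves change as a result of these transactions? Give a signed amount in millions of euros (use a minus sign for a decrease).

+€463.375 million

FX purchase €567.5 million: reserves +€567.5M, deposits 0.
Asset purchase (from non-banks) €725 million: reserves +€725M, deposits +€725M.
Currency withdrawal €847.5 million: reserves −€847.5M, deposits −€847.5M.
Totals: Δreserves = +€445M, Δdeposits = −€122.5M.
Δrequired reserves = 15% × −€122.5M = −€18.375M.
Δexcess reserves = Δreserves − Δrequired = +€445M − (−€18.375M) = +€463.375 million.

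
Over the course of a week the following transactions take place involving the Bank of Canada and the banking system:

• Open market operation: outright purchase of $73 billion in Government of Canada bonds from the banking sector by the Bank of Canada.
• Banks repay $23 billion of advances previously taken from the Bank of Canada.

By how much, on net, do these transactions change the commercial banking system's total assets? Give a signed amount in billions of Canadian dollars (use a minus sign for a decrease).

-$23 billion

OMO purchase (from banks) $73 billion: just an asset swap on bank balance sheets → 0.
Discount-window repayment $23 billion: bank balance sheets shrink → −$23B.
Net: 0 − 23 = -$23 billion.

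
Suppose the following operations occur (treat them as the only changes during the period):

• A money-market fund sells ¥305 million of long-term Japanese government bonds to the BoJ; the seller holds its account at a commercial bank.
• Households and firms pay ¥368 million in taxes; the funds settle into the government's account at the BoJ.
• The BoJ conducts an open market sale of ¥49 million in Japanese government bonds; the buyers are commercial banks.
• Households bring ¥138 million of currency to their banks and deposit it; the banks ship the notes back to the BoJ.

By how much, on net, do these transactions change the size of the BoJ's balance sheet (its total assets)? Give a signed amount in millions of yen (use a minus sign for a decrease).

+¥256 million

Asset purchase (from non-banks) ¥305 million: a BoJ asset is acquired → +¥305M.
Government account inflow ¥368 million: only the composition of liabilities changes → 0.
OMO sale (to banks) ¥49 million: a BoJ asset is shed → −¥49M.
Currency deposit ¥138 million: only the composition of liabilities changes → 0.
Net: 305 + 0 − 49 + 0 = +¥256 million.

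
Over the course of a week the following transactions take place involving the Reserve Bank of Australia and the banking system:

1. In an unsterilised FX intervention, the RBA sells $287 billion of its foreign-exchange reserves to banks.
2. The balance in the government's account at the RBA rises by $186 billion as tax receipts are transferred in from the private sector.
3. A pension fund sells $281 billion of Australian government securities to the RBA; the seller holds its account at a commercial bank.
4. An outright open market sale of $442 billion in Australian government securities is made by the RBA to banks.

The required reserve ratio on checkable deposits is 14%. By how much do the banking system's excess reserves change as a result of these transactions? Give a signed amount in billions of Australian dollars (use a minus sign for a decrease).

-$647.3 billion

FX sale $287 billion: reserves −$287B, deposits 0.
Government account inflow $186 billion: reserves −$186B, deposits −$186B.
Asset purchase (from non-banks) $281 billion: reserves +$281B, deposits +$281B.
OMO sale (to banks) $442 billion: reserves −$442B, deposits 0.
Totals: Δreserves = −$634B, Δdeposits = +$95B.
Δrequired reserves = 14% × +$95B = +$13.3B.
Δexcess reserves = Δreserves − Δrequired = −$634B − (+$13.3B) = -$647.3 billion.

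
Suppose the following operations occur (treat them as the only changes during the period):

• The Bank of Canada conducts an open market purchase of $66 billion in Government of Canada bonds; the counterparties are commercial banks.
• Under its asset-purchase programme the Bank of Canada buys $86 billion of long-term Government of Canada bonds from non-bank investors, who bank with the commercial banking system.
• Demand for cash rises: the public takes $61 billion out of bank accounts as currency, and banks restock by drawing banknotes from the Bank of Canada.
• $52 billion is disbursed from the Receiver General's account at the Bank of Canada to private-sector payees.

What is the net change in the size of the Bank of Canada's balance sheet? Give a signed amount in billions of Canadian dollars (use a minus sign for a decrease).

+$152 billion

Bank of Canada balance sheet:
  Assets:      Securities +$152B
  Liabilities: Bank reserves +$143B, Currency in circulation +$61B, Government deposits −$52B
Change in total Bank of Canada assets = +$152 billion.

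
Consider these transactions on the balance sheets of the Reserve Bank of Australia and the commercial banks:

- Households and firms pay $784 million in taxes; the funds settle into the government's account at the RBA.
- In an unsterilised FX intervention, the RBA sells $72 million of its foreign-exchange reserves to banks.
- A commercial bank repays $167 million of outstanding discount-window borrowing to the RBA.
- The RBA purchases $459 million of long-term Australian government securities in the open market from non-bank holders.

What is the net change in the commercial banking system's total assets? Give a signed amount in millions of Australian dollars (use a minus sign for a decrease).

-$492 million

RBA balance sheet:
  Assets:      Securities +$459M, Loans to banks −$167M, Foreign assets −$72M
  Liabilities: Bank reserves −$564M, Government deposits +$784M
Commercial banking system:
  Assets:      Reserves at CB −$564M, Foreign assets +$72M
  Liabilities: Checkable deposits −$325M, Borrowings from CB −$167M
Change in total bank assets = -$492 million.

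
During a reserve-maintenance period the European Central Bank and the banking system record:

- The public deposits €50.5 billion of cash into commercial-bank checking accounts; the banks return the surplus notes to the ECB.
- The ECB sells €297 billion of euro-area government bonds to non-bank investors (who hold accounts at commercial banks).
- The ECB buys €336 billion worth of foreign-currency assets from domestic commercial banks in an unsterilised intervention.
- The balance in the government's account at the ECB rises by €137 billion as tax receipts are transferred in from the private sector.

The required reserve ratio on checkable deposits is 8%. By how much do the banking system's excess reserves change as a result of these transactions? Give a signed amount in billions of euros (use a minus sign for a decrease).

-€16.82 billion

Currency deposit €50.5 billion: reserves +€50.5B, deposits +€50.5B.
Asset sale (to non-banks) €297 billion: reserves −€297B, deposits −€297B.
FX purchase €336 billion: reserves +€336B, deposits 0.
Government account inflow €137 billion: reserves −€137B, deposits −€137B.
Totals: Δreserves = −€47.5B, Δdeposits = −€383.5B.
Δrequired reserves = 8% × −€383.5B = −€30.68B.
Δexcess reserves = Δreserves − Δrequired = −€47.5B − (−€30.68B) = -€16.82 billion.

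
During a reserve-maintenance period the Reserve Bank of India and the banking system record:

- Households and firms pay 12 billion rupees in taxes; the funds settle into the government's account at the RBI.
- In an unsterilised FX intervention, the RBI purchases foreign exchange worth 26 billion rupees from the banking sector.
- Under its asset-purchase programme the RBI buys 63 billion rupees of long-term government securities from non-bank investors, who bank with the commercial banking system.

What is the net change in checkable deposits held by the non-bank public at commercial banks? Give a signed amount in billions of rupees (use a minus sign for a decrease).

+51 billion

RBI balance sheet:
  Assets:      Securities +63B, Foreign assets +26B
  Liabilities: Bank reserves +77B, Government deposits +12B
Commercial banking system:
  Assets:      Reserves at CB +77B, Foreign assets −26B
  Liabilities: Checkable deposits +51B
So the change in checkable deposits held by the non-bank public at commercial banks is +51 billion.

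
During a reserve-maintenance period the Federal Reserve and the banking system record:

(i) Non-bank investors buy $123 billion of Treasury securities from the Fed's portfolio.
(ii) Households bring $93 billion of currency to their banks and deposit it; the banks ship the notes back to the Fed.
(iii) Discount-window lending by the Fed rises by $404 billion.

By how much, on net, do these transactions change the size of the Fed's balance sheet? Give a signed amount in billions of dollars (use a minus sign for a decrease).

+$281 billion

Fed balance sheet:
  Assets:      Securities −$123B, Loans to banks +$404B
  Liabilities: Bank reserves +$374B, Currency in circulation −$93B
Change in total Fed assets = +$281 billion.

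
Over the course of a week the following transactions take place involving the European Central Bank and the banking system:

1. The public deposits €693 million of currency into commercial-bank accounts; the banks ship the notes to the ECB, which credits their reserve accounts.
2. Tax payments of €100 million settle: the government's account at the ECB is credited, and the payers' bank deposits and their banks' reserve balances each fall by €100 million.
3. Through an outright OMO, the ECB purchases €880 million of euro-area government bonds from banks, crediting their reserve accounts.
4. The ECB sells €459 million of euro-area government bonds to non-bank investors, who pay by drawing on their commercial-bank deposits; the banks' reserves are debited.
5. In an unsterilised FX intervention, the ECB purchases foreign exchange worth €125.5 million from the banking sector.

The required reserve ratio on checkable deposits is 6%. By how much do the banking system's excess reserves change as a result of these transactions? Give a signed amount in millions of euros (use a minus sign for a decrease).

+€1131.46 million

Currency deposit €693 million: reserves +€693M, deposits +€693M.
Government account inflow €100 million: reserves −€100M, deposits −€100M.
OMO purchase (from banks) €880 million: reserves +€880M, deposits 0.
Asset sale (to non-banks) €459 million: reserves −€459M, deposits −€459M.
FX purchase €125.5 million: reserves +€125.5M, deposits 0.
Totals: Δreserves = +€1139.5M, Δdeposits = +€134M.
Δrequired reserves = 6% × +€134M = +€8.04M.
Δexcess reserves = Δreserves − Δrequired = +€1139.5M − (+€8.04M) = +€1131.46 million.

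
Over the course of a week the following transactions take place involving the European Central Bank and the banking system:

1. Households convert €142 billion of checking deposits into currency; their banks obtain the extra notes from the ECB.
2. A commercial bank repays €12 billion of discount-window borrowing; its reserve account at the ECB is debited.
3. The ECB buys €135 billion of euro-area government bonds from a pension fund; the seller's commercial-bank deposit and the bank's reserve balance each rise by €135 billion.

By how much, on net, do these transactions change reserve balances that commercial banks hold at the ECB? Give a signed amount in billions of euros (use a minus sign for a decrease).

-€19 billion

ECB balance sheet:
  Assets:      Securities +€135B, Loans to banks −€12B
  Liabilities: Bank reserves −€19B, Currency in circulation +€142B
So the change in reserve balances that commercial banks hold at the ECB is -€19 billion.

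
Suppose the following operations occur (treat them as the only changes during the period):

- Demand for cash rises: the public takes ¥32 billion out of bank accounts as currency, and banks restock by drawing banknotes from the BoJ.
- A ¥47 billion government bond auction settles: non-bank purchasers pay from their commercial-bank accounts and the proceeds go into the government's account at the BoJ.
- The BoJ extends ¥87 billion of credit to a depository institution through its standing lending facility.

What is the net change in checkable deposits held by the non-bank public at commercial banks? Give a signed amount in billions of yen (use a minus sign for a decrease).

Currency withdrawal ¥32 billion: non-bank counterparties' bank balances fall → −¥32B.
Government account inflow ¥47 billion: non-bank counterparties' bank balances fall → −¥47B.
Discount-window loan ¥87 billion: the counterparty is a bank, so public deposits are unchanged → 0.
Net: −32 − 47 + 0 = -¥79 billion.

-¥79 billion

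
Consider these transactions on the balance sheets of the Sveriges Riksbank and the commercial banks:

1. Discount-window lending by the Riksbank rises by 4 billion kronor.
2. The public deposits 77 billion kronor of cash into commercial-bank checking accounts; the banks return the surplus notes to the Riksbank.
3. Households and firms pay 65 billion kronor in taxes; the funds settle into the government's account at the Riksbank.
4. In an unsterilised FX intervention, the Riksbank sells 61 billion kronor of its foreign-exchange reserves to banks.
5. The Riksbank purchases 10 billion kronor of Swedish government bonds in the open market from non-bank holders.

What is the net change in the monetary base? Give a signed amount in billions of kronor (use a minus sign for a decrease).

-112 billion

Riksbank balance sheet:
  Assets:      Securities +10B, Loans to banks +4B, Foreign assets −61B
  Liabilities: Bank reserves −35B, Currency in circulation −77B, Government deposits +65B
Monetary base = currency + reserves: −77B + (−35B) = -112 billion.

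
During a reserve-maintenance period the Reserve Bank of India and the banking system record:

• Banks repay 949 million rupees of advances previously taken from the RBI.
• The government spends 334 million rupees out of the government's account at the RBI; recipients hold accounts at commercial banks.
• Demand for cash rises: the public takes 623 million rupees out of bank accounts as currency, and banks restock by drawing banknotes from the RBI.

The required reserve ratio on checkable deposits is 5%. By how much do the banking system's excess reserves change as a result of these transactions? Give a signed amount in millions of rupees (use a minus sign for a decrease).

-1223.55 million

Discount-window repayment 949 million rupees: reserves −949M, deposits 0.
Government spending 334 million rupees: reserves +334M, deposits +334M.
Currency withdrawal 623 million rupees: reserves −623M, deposits −623M.
Totals: Δreserves = −1238M, Δdeposits = −289M.
Δrequired reserves = 5% × −289M = −14.45M.
Δexcess reserves = Δreserves − Δrequired = −1238M − (−14.45M) = -1223.55 million.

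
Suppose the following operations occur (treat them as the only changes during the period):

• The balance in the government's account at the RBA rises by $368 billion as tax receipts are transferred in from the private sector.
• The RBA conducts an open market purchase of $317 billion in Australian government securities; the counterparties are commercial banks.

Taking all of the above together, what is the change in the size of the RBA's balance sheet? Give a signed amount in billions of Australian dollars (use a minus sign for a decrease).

+$317 billion

Government account inflow $368 billion: only the composition of liabilities changes → 0.
OMO purchase (from banks) $317 billion: an RBA asset is acquired → +$317B.
Net: 0 + 317 = +$317 billion.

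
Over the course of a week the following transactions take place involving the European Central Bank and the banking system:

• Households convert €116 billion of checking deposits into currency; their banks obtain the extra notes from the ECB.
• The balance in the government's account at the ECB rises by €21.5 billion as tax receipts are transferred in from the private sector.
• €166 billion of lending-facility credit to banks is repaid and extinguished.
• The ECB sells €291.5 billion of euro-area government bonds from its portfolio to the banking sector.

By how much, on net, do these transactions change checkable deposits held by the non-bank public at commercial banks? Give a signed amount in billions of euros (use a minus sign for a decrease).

Currency withdrawal €116 billion: non-bank counterparties' bank balances fall → −€116B.
Government account inflow €21.5 billion: non-bank counterparties' bank balances fall → −€21.5B.
Discount-window repayment €166 billion: the counterparty is a bank, so public deposits are unchanged → 0.
OMO sale (to banks) €291.5 billion: the counterparty is a bank, so public deposits are unchanged → 0.
Net: −116 − 21.5 + 0 + 0 = -€137.5 billion.

-€137.5 billion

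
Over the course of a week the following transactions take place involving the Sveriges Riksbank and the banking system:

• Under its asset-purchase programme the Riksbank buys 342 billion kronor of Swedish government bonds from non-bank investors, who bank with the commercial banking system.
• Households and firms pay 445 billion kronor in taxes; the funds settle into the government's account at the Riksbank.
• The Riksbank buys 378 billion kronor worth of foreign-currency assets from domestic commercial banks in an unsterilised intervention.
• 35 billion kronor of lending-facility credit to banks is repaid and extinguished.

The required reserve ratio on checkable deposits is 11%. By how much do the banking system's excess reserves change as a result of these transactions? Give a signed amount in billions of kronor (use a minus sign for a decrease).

Asset purchase (from non-banks) 342 billion kronor: reserves +342B, deposits +342B.
Government account inflow 445 billion kronor: reserves −445B, deposits −445B.
FX purchase 378 billion kronor: reserves +378B, deposits 0.
Discount-window repayment 35 billion kronor: reserves −35B, deposits 0.
Totals: Δreserves = +240B, Δdeposits = −103B.
Δrequired reserves = 11% × −103B = −11.33B.
Δexcess reserves = Δreserves − Δrequired = +240B − (−11.33B) = +251.33 billion.

+251.33 billion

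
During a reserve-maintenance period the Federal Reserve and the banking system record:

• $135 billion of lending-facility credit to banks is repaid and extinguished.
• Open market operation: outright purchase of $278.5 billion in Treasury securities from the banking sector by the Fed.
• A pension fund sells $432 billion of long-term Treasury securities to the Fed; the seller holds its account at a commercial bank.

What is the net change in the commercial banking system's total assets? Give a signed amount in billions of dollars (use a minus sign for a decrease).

Discount-window repayment $135 billion: bank balance sheets shrink → −$135B.
OMO purchase (from banks) $278.5 billion: just an asset swap on bank balance sheets → 0.
Asset purchase (from non-banks) $432 billion: bank balance sheets expand → +$432B.
Net: −135 + 0 + 432 = +$297 billion.

+$297 billion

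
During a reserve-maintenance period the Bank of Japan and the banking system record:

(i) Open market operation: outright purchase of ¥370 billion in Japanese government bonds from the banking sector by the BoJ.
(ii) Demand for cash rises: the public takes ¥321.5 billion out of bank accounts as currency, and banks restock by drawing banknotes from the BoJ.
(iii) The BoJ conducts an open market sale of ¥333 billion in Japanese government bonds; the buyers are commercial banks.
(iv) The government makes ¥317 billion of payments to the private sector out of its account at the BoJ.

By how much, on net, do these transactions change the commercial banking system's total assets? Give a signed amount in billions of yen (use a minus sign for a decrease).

-¥4.5 billion

OMO purchase (from banks) ¥370 billion: just an asset swap on bank balance sheets → 0.
Currency withdrawal ¥321.5 billion: bank balance sheets shrink → −¥321.5B.
OMO sale (to banks) ¥333 billion: just an asset swap on bank balance sheets → 0.
Government spending ¥317 billion: bank balance sheets expand → +¥317B.
Net: 0 − 321.5 + 0 + 317 = -¥4.5 billion.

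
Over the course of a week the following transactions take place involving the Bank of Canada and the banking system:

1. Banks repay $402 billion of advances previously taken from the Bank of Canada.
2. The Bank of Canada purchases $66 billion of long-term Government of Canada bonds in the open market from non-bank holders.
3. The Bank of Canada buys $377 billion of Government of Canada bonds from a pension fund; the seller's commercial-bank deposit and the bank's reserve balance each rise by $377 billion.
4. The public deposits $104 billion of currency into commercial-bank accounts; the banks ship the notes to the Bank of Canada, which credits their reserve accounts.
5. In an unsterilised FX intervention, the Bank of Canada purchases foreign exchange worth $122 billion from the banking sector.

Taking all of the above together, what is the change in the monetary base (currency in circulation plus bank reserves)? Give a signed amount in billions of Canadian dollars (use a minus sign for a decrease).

+$163 billion

Bank of Canada balance sheet:
  Assets:      Securities +$443B, Loans to banks −$402B, Foreign assets +$122B
  Liabilities: Bank reserves +$267B, Currency in circulation −$104B
Monetary base = currency + reserves: −$104B + (+$267B) = +$163 billion.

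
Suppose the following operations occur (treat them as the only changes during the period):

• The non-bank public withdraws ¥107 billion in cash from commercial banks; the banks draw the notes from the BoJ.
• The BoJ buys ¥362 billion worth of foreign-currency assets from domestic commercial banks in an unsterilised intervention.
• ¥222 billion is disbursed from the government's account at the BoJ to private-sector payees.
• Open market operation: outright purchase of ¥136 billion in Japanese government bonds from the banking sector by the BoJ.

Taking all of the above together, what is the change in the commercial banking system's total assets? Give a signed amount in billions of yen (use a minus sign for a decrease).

BoJ balance sheet:
  Assets:      Securities +¥136B, Foreign assets +¥362B
  Liabilities: Bank reserves +¥613B, Currency in circulation +¥107B, Government deposits −¥222B
Commercial banking system:
  Assets:      Reserves at CB +¥613B, Securities −¥136B, Foreign assets −¥362B
  Liabilities: Checkable deposits +¥115B
Change in total bank assets = +¥115 billion.

+¥115 billion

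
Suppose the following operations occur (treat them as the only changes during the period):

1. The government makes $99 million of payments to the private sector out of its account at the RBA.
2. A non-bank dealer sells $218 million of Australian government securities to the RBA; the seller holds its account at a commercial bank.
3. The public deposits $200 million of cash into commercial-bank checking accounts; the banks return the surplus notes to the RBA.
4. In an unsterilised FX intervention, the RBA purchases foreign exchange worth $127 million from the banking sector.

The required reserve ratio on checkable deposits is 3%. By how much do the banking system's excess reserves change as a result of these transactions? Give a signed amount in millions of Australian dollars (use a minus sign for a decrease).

+$628.49 million

Government spending $99 million: reserves +$99M, deposits +$99M.
Asset purchase (from non-banks) $218 million: reserves +$218M, deposits +$218M.
Currency deposit $200 million: reserves +$200M, deposits +$200M.
FX purchase $127 million: reserves +$127M, deposits 0.
Totals: Δreserves = +$644M, Δdeposits = +$517M.
Δrequired reserves = 3% × +$517M = +$15.51M.
Δexcess reserves = Δreserves − Δrequired = +$644M − (+$15.51M) = +$628.49 million.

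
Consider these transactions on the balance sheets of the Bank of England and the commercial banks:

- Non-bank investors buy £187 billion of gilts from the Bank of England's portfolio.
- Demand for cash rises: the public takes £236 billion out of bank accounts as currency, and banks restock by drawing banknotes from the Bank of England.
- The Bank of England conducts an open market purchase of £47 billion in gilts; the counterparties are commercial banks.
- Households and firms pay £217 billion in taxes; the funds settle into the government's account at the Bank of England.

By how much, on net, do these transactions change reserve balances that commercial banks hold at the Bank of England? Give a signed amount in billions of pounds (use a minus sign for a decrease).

Bank of England balance sheet:
  Assets:      Securities −£140B
  Liabilities: Bank reserves −£593B, Currency in circulation +£236B, Government deposits +£217B
Commercial banking system:
  Assets:      Reserves at CB −£593B, Securities −£47B
  Liabilities: Checkable deposits −£640B
So the change in reserve balances that commercial banks hold at the Bank of England is -£593 billion.

-£593 billion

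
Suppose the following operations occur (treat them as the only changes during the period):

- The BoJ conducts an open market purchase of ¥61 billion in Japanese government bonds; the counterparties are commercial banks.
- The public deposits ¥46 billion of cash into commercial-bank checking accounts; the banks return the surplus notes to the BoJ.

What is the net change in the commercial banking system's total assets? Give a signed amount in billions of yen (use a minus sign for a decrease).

OMO purchase (from banks) ¥61 billion: just an asset swap on bank balance sheets → 0.
Currency deposit ¥46 billion: bank balance sheets expand → +¥46B.
Net: 0 + 46 = +¥46 billion.

+¥46 billion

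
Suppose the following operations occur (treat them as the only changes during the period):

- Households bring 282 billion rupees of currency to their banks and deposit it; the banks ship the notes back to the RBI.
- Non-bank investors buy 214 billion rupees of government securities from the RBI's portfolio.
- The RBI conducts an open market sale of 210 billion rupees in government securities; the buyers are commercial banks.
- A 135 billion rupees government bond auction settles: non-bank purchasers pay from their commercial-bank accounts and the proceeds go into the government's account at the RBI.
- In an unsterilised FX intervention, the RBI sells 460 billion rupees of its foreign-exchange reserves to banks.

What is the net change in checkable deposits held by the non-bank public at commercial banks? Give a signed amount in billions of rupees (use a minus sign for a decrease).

Currency deposit 282 billion rupees: non-bank counterparties' bank balances rise → +282B.
Asset sale (to non-banks) 214 billion rupees: non-bank counterparties' bank balances fall → −214B.
OMO sale (to banks) 210 billion rupees: the counterparty is a bank, so public deposits are unchanged → 0.
Government account inflow 135 billion rupees: non-bank counterparties' bank balances fall → −135B.
FX sale 460 billion rupees: the counterparty is a bank, so public deposits are unchanged → 0.
Net: 282 − 214 + 0 − 135 + 0 = -67 billion.

-67 billion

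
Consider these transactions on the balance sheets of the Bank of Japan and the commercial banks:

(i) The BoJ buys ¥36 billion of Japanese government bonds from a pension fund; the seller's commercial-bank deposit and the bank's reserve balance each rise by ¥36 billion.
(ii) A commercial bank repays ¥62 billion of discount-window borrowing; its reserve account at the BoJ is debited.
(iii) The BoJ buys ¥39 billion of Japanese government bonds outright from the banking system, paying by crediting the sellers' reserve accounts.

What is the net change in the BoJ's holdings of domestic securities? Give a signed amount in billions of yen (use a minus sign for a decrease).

BoJ balance sheet:
  Assets:      Securities +¥75B, Loans to banks −¥62B
  Liabilities: Bank reserves +¥13B
So the change in the BoJ's holdings of domestic securities is +¥75 billion.

+¥75 billion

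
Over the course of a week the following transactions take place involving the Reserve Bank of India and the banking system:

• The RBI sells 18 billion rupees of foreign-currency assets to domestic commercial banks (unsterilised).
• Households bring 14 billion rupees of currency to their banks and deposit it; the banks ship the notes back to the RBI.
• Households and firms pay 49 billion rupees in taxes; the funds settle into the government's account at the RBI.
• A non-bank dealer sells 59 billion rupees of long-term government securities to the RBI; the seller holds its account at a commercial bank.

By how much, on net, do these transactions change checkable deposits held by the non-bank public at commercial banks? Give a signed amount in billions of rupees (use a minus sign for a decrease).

RBI balance sheet:
  Assets:      Securities +59B, Foreign assets −18B
  Liabilities: Bank reserves +6B, Currency in circulation −14B, Government deposits +49B
Commercial banking system:
  Assets:      Reserves at CB +6B, Foreign assets +18B
  Liabilities: Checkable deposits +24B
So the change in checkable deposits held by the non-bank public at commercial banks is +24 billion.

+24 billion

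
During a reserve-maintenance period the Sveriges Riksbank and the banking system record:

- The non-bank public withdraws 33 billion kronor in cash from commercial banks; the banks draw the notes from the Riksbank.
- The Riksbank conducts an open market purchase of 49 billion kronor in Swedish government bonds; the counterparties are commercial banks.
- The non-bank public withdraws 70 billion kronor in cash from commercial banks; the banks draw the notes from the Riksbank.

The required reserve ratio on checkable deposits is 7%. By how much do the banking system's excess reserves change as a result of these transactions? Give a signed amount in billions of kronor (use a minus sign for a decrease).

-46.79 billion

Currency withdrawal 33 billion kronor: reserves −33B, deposits −33B.
OMO purchase (from banks) 49 billion kronor: reserves +49B, deposits 0.
Currency withdrawal 70 billion kronor: reserves −70B, deposits −70B.
Totals: Δreserves = −54B, Δdeposits = −103B.
Δrequired reserves = 7% × −103B = −7.21B.
Δexcess reserves = Δreserves − Δrequired = −54B − (−7.21B) = -46.79 billion.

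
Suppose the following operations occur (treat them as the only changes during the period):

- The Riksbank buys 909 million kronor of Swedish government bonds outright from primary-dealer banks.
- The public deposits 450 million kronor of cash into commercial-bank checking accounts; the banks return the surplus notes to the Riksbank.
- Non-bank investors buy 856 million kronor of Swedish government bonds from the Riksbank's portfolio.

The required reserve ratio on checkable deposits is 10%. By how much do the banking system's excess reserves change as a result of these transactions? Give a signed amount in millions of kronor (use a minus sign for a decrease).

+543.6 million

OMO purchase (from banks) 909 million kronor: reserves +909M, deposits 0.
Currency deposit 450 million kronor: reserves +450M, deposits +450M.
Asset sale (to non-banks) 856 million kronor: reserves −856M, deposits −856M.
Totals: Δreserves = +503M, Δdeposits = −406M.
Δrequired reserves = 10% × −406M = −40.6M.
Δexcess reserves = Δreserves − Δrequired = +503M − (−40.6M) = +543.6 million.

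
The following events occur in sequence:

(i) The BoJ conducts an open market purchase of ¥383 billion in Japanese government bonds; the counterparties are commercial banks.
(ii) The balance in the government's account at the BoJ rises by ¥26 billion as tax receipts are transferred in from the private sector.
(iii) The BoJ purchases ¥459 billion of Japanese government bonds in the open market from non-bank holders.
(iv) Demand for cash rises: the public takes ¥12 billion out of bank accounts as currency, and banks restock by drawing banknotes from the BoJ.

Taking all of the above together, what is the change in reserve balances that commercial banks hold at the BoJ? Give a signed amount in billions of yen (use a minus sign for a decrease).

BoJ balance sheet:
  Assets:      Securities +¥842B
  Liabilities: Bank reserves +¥804B, Currency in circulation +¥12B, Government deposits +¥26B
Commercial banking system:
  Assets:      Reserves at CB +¥804B, Securities −¥383B
  Liabilities: Checkable deposits +¥421B
So the change in reserve balances that commercial banks hold at the BoJ is +¥804 billion.

+¥804 billion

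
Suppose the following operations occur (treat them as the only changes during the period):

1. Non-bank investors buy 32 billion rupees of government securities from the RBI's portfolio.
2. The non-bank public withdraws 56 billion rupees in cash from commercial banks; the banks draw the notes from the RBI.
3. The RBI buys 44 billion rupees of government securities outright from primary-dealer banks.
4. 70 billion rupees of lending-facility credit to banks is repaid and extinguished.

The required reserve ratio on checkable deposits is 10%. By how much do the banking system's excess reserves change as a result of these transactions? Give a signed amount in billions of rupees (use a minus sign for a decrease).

-105.2 billion

Asset sale (to non-banks) 32 billion rupees: reserves −32B, deposits −32B.
Currency withdrawal 56 billion rupees: reserves −56B, deposits −56B.
OMO purchase (from banks) 44 billion rupees: reserves +44B, deposits 0.
Discount-window repayment 70 billion rupees: reserves −70B, deposits 0.
Totals: Δreserves = −114B, Δdeposits = −88B.
Δrequired reserves = 10% × −88B = −8.8B.
Δexcess reserves = Δreserves − Δrequired = −114B − (−8.8B) = -105.2 billion.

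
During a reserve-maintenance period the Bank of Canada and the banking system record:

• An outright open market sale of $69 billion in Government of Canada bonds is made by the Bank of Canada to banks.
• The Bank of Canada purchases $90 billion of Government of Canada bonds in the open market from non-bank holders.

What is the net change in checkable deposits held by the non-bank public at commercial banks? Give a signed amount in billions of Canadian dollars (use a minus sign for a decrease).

+$90 billion

OMO sale (to banks) $69 billion: the counterparty is a bank, so public deposits are unchanged → 0.
Asset purchase (from non-banks) $90 billion: non-bank counterparties' bank balances rise → +$90B.
Net: 0 + 90 = +$90 billion.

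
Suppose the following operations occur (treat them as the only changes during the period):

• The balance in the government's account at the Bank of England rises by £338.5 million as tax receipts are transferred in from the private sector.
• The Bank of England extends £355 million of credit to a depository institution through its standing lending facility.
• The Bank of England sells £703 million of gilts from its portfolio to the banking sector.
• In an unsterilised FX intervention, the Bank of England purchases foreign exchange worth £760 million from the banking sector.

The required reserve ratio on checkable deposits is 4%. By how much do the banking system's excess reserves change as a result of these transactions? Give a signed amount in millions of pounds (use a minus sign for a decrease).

Government account inflow £338.5 million: reserves −£338.5M, deposits −£338.5M.
Discount-window loan £355 million: reserves +£355M, deposits 0.
OMO sale (to banks) £703 million: reserves −£703M, deposits 0.
FX purchase £760 million: reserves +£760M, deposits 0.
Totals: Δreserves = +£73.5M, Δdeposits = −£338.5M.
Δrequired reserves = 4% × −£338.5M = −£13.54M.
Δexcess reserves = Δreserves − Δrequired = +£73.5M − (−£13.54M) = +£87.04 million.

+£87.04 million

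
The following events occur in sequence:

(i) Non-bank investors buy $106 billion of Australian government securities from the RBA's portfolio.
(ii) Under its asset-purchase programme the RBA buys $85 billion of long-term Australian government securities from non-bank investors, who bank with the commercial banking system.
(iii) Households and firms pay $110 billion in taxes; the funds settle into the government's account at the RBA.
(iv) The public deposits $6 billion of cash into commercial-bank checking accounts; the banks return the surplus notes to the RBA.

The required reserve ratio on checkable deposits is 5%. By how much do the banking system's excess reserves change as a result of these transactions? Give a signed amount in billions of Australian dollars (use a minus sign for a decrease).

-$118.75 billion

Asset sale (to non-banks) $106 billion: reserves −$106B, deposits −$106B.
Asset purchase (from non-banks) $85 billion: reserves +$85B, deposits +$85B.
Government account inflow $110 billion: reserves −$110B, deposits −$110B.
Currency deposit $6 billion: reserves +$6B, deposits +$6B.
Totals: Δreserves = −$125B, Δdeposits = −$125B.
Δrequired reserves = 5% × −$125B = −$6.25B.
Δexcess reserves = Δreserves − Δrequired = −$125B − (−$6.25B) = -$118.75 billion.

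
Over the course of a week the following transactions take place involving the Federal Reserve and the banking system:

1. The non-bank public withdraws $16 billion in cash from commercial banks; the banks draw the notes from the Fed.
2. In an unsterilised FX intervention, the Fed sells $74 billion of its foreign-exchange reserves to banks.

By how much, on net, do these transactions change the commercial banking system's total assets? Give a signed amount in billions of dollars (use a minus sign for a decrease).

-$16 billion

Currency withdrawal $16 billion: bank balance sheets shrink → −$16B.
FX sale $74 billion: just an asset swap on bank balance sheets → 0.
Net: −16 + 0 = -$16 billion.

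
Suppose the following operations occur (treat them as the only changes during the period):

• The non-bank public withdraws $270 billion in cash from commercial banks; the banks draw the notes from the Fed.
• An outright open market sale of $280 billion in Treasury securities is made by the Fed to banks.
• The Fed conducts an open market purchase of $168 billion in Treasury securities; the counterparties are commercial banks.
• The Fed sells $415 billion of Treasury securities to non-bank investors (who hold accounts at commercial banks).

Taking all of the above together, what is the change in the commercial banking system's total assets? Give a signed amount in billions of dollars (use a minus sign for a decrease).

Currency withdrawal $270 billion: bank balance sheets shrink → −$270B.
OMO sale (to banks) $280 billion: just an asset swap on bank balance sheets → 0.
OMO purchase (from banks) $168 billion: just an asset swap on bank balance sheets → 0.
Asset sale (to non-banks) $415 billion: bank balance sheets shrink → −$415B.
Net: −270 + 0 + 0 − 415 = -$685 billion.

-$685 billion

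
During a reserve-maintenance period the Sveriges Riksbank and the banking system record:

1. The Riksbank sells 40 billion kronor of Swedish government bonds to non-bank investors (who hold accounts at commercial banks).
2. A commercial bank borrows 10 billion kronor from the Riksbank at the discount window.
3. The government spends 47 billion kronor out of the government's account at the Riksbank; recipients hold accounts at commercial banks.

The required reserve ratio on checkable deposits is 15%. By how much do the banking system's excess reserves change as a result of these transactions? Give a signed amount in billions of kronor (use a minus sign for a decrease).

Asset sale (to non-banks) 40 billion kronor: reserves −40B, deposits −40B.
Discount-window loan 10 billion kronor: reserves +10B, deposits 0.
Government spending 47 billion kronor: reserves +47B, deposits +47B.
Totals: Δreserves = +17B, Δdeposits = +7B.
Δrequired reserves = 15% × +7B = +1.05B.
Δexcess reserves = Δreserves − Δrequired = +17B − (+1.05B) = +15.95 billion.

+15.95 billion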